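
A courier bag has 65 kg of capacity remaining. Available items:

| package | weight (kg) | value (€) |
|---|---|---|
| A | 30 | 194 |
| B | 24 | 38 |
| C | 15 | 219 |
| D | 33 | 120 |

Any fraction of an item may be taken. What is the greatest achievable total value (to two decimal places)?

Order: C (219/15=14.60) > A (194/30=6.47) > D (120/33=3.64) > B (38/24=1.58)
Fill: take C (15 @ 219) → take A (30 @ 194) → take 20/33 of D → 72.73; 65/65 used.
Total value = 485.73

485.73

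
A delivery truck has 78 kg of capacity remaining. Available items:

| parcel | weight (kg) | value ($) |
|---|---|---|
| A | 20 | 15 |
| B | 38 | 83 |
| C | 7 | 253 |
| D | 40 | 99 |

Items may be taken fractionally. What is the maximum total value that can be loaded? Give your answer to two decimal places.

Order: C (253/7=36.14) > D (99/40=2.48) > B (83/38=2.18) > A (15/20=0.75)
Fill: take C (7 @ 253) → take D (40 @ 99) → take 31/38 of B → 67.71; 78/78 used.
Total value = 419.71

419.71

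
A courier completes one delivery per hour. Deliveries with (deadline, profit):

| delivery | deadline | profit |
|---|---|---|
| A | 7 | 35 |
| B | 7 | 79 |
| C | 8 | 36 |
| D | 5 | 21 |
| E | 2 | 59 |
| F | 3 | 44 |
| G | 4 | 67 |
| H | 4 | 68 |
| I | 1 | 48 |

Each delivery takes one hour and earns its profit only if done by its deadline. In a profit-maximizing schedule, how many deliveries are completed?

8

Profit order: B=79 H=68 G=67 E=59 I=48 F=44 C=36 A=35 D=21
Assign: B→slot 7, H→slot 4, G→slot 3, E→slot 2, I→slot 1, F skipped, C→slot 8, A→slot 6, D→slot 5.
Slots: [1:I] [2:E] [3:G] [4:H] [5:D] [6:A] [7:B] [8:C]
8 of 9 scheduled.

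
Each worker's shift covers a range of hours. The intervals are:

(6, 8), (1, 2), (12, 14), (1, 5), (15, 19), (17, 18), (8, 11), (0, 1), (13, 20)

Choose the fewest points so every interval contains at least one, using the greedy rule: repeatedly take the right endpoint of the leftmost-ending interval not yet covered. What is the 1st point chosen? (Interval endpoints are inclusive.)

1

Sorted: [0,1] [1,2] [1,5] [6,8] [8,11] [12,14] [17,18] [15,19] [13,20]
{[0,1],[1,2],[1,5]} hit by 1; {[6,8],[8,11]} hit by 8; {[12,14]} hit by 14; {[17,18],[15,19],[13,20]} hit by 18.
Points: 1, 8, 14, 18 (4 total).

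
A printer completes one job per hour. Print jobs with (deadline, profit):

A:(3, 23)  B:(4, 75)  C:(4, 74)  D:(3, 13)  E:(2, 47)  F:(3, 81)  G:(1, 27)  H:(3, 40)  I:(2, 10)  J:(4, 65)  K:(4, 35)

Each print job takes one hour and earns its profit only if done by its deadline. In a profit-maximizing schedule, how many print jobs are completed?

Take jobs in profit order; each goes to the latest open slot no later than its deadline.
By profit: F(d3,81), B(d4,75), C(d4,74), J(d4,65), E(d2,47), H(d3,40), K(d4,35), G(d1,27), A(d3,23), D(d3,13), I(d2,10)
F→slot 3; B→slot 4; C→slot 2; J→slot 1; E skipped; H skipped; K skipped; G skipped; A skipped; D skipped; I skipped.
4 of 11 scheduled.

4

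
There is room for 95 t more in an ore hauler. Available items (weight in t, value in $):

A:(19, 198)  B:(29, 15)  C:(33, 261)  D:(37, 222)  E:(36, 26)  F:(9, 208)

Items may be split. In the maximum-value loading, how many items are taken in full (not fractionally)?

3

Sort by value per unit weight and fill in that order.
Ratios (sorted): F 23.11, A 10.42, C 7.91, D 6.00, E 0.72, B 0.52
take F (9 @ 208); take A (19 @ 198); take C (33 @ 261); take 34/37 of D → 204.00. Capacity used 95/95.
3 item(s) taken whole; one partial (take 34/37 of D).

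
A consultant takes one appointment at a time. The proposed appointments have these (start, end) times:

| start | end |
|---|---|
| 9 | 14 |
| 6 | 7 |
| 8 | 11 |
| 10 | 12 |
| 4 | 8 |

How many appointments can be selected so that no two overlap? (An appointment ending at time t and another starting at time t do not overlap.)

Greedy by earliest finish: after sorting by end time, pick each interval compatible with the last pick.
By end time: (6,7), (4,8), (8,11), (10,12), (9,14).
Pick (6,7); next start ≥ 7 → (8,11).
Selected 2 appointments.

2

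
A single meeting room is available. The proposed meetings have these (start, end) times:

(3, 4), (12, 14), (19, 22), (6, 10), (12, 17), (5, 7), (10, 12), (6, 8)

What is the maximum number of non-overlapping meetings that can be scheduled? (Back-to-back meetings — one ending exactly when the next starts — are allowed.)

5

Order by finish time; keep every interval that doesn't clash with the previous kept one.
Sorted by end: (3,4)  (5,7)  (6,8)  (6,10)  (10,12)  (12,14)  (12,17)  (19,22)
take (3,4); take (5,7); take (10,12); take (12,14); skip (12,17); take (19,22).
Selected 5 meetings.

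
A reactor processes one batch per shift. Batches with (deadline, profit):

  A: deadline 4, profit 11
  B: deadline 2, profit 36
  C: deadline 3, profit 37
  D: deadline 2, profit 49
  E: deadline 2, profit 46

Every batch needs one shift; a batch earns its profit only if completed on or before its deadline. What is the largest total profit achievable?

143

Sort by profit descending; place each in the latest free slot ≤ its deadline.
By profit: D(d2,49), E(d2,46), C(d3,37), B(d2,36), A(d4,11)
D→slot 2; E→slot 1; C→slot 3; B skipped; A→slot 4.
Profit = 46 + 49 + 37 + 11 = 143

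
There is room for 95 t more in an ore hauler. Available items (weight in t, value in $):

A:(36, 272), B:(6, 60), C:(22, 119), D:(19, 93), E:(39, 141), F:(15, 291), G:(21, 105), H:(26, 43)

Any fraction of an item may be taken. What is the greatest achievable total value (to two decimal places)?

822.00

Sort by value per unit weight and fill in that order.
Ratios (sorted): F 19.40, B 10.00, A 7.56, C 5.41, G 5.00, D 4.89, E 3.62, H 1.65
take F (15 @ 291); take B (6 @ 60); take A (36 @ 272); take C (22 @ 119); take 16/21 of G → 80.00. Capacity used 95/95.
Total value = 822.00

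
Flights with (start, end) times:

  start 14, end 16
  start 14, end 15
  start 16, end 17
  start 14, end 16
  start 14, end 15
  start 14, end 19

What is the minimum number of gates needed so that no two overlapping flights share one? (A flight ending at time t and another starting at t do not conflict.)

5

Events (time:±→running): 14:+→1 14:+→2 14:+→3 14:+→4 14:+→5 … peak 5.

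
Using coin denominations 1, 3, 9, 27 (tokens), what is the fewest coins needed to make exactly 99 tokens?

Use the largest denomination that fits, subtract, and repeat.
99 − 3×27→18 − 2×9→0
Total coins = 3 + 2 = 5

5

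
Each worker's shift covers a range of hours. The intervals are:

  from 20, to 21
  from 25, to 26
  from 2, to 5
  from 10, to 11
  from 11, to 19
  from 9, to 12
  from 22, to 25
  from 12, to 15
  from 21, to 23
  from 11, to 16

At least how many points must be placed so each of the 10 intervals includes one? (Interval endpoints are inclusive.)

By right end: [2,5]  [10,11]  [9,12]  [12,15]  [11,16]  [11,19]  [20,21]  [21,23]  [22,25]  [25,26]
[2,5] uncovered → point at 5; [10,11] uncovered → point at 11; [12,15] uncovered → point at 15; [20,21] uncovered → point at 21; [22,25] uncovered → point at 25.
Points: 5, 11, 15, 21, 25 (5 total).

5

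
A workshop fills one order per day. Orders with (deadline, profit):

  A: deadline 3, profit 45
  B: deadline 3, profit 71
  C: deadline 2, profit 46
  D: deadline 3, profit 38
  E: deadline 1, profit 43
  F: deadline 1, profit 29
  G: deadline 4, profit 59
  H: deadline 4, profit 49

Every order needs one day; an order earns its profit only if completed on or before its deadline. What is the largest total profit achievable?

Sort by profit descending; place each in the latest free slot ≤ its deadline.
By profit: B(d3,71), G(d4,59), H(d4,49), C(d2,46), A(d3,45), E(d1,43), D(d3,38), F(d1,29)
B→slot 3; G→slot 4; H→slot 2; C→slot 1; A skipped; E skipped; D skipped; F skipped.
Profit = 46 + 49 + 71 + 59 = 225

225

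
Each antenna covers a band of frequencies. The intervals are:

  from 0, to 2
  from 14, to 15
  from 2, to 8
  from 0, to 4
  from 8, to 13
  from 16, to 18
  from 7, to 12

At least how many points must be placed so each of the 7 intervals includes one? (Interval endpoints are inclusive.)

By right end: [0,2]  [0,4]  [2,8]  [7,12]  [8,13]  [14,15]  [16,18]
[0,2] uncovered → point at 2; [7,12] uncovered → point at 12; [14,15] uncovered → point at 15; [16,18] uncovered → point at 18.
Points: 2, 12, 15, 18 (4 total).

4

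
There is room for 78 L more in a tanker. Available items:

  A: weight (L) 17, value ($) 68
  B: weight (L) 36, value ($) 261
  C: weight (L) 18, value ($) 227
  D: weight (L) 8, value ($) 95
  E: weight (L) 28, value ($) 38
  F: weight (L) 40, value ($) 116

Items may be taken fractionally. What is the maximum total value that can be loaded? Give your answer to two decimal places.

647.00

Greedy by value/weight ratio, highest first.
Ratios (sorted): C 12.61, D 11.88, B 7.25, A 4.00, F 2.90, E 1.36
take C (18 @ 227); take D (8 @ 95); take B (36 @ 261); take 16/17 of A → 64.00. Capacity used 78/78.
Total value = 647.00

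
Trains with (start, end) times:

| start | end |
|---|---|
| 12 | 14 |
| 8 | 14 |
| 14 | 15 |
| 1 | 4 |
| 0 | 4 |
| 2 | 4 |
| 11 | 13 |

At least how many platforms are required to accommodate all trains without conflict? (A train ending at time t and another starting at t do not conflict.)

3

Events (time:±→running): 0:+→1 1:+→2 2:+→3 … peak 3.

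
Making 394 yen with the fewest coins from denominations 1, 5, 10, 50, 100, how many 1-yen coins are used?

Greedy: take as many of the largest coin as possible, then repeat with the remainder.
394 − 3×100→94 − 1×50→44 − 4×10→4 − 4×1→0
Count of 1: 4

4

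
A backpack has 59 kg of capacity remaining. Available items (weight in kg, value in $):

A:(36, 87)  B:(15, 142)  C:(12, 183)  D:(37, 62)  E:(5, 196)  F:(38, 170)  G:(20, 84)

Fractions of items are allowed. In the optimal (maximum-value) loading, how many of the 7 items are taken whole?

3

Sort by value per unit weight and fill in that order.
Order: E (196/5=39.20) > C (183/12=15.25) > B (142/15=9.47) > F (170/38=4.47) > G (84/20=4.20) > A (87/36=2.42) > D (62/37=1.68)
Fill: take E (5 @ 196) → take C (12 @ 183) → take B (15 @ 142) → take 27/38 of F → 120.79; 59/59 used.
3 item(s) taken whole; one partial (take 27/38 of F).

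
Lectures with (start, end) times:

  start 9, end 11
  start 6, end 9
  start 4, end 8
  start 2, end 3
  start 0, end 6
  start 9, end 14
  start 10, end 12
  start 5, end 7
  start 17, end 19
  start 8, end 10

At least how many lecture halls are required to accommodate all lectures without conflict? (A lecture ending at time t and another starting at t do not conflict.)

starts: [0, 2, 4, 5, 6, 8, 9, 9, 10, 17]
ends:   [3, 6, 7, 8, 9, 10, 11, 12, 14, 19]
s0→1 s2→2 e3→1 s4→2 s5→3  — peak 3.

3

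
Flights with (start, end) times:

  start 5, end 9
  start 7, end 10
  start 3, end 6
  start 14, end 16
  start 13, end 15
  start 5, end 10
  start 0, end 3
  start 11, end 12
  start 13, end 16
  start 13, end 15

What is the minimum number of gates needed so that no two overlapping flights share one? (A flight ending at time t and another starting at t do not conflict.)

The answer is the maximum number of intervals overlapping at any instant.
starts: [0, 3, 5, 5, 7, 11, 13, 13, 13, 14]
ends:   [3, 6, 9, 10, 10, 12, 15, 15, 16, 16]
s0→1 e3→0 s3→1 s5→2 s5→3 e6→2 s7→3 e9→2 e10→1 e10→0 s11→1 e12→0 s13→1 s13→2 s13→3 s14→4  — peak 4.

4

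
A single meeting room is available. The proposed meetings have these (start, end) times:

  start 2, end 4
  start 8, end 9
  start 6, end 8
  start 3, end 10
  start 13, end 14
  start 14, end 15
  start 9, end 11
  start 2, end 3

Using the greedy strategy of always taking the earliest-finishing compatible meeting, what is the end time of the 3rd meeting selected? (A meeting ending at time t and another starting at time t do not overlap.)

9

Sort by end time and greedily take each interval whose start is ≥ the last chosen end.
Sorted by end: (2,3)  (2,4)  (6,8)  (8,9)  (3,10)  (9,11)  (13,14)  (14,15)
take (2,3); take (6,8); take (8,9); take (9,11); take (13,14); take (14,15).
Selected: (2,3) (6,8) (8,9) (9,11) (13,14) (14,15)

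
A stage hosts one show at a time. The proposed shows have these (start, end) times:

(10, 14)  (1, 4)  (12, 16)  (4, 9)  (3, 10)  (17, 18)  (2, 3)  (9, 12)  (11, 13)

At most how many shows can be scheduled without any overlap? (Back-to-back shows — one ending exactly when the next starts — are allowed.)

5

Order by finish time; keep every interval that doesn't clash with the previous kept one.
Sorted by end: (2,3)  (1,4)  (4,9)  (3,10)  (9,12)  (11,13)  (10,14)  (12,16)  (17,18)
take (2,3); skip (1,4); take (4,9); skip (3,10); take (9,12); take (12,16); take (17,18).
Selected 5 shows.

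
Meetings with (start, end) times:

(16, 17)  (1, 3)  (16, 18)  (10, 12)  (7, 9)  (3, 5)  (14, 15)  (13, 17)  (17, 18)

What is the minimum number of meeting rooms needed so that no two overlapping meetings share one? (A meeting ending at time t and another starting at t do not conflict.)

3

starts: [1, 3, 7, 10, 13, 14, 16, 16, 17]
ends:   [3, 5, 9, 12, 15, 17, 17, 18, 18]
s1→1 e3→0 s3→1 e5→0 s7→1 e9→0 s10→1 e12→0 s13→1 s14→2 e15→1 s16→2 s16→3  — peak 3.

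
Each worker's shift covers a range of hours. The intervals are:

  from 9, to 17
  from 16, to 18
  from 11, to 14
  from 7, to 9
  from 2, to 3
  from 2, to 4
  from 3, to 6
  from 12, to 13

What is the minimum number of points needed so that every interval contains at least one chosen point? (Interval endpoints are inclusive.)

4

By right end: [2,3]  [2,4]  [3,6]  [7,9]  [12,13]  [11,14]  [9,17]  [16,18]
[2,3] uncovered → point at 3; [7,9] uncovered → point at 9; [12,13] uncovered → point at 13; [16,18] uncovered → point at 18.
Points: 3, 9, 13, 18 (4 total).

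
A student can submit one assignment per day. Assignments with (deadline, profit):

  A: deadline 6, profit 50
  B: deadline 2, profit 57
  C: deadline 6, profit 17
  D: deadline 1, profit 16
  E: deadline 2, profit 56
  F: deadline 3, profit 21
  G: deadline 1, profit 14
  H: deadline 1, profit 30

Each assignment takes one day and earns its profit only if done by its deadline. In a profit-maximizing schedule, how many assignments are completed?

5

By profit: B(d2,57), E(d2,56), A(d6,50), H(d1,30), F(d3,21), C(d6,17), D(d1,16), G(d1,14)
B→slot 2; E→slot 1; A→slot 6; H skipped; F→slot 3; C→slot 5; D skipped; G skipped.
5 of 8 scheduled.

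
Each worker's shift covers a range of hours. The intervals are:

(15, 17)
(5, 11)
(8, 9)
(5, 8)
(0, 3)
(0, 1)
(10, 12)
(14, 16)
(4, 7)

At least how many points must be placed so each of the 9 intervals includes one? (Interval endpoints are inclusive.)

5

Process intervals by earliest right end; each time one isn't hit yet, stab at its right endpoint.
By right end: [0,1]  [0,3]  [4,7]  [5,8]  [8,9]  [5,11]  [10,12]  [14,16]  [15,17]
[0,1] uncovered → point at 1; [4,7] uncovered → point at 7; [8,9] uncovered → point at 9; [10,12] uncovered → point at 12; [14,16] uncovered → point at 16.
Points: 1, 7, 9, 12, 16 (5 total).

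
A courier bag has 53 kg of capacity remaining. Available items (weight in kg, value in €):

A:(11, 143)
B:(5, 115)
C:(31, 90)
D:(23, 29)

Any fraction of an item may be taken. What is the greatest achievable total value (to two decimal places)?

355.57

Order: B (115/5=23.00) > A (143/11=13.00) > C (90/31=2.90) > D (29/23=1.26)
Fill: take B (5 @ 115) → take A (11 @ 143) → take C (31 @ 90) → take 6/23 of D → 7.57; 53/53 used.
Total value = 355.57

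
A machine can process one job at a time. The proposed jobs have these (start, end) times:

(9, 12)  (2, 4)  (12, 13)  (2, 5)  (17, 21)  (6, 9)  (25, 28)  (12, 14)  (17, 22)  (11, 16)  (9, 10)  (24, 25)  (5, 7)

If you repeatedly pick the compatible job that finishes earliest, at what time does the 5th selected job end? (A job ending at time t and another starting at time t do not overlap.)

21

Sort by end time and greedily take each interval whose start is ≥ the last chosen end.
By end time: (2,4), (2,5), (5,7), (6,9), (9,10), (9,12), (12,13), (12,14), (11,16), (17,21), (17,22), (24,25), (25,28).
Pick (2,4); next start ≥ 4 → (5,7); next start ≥ 7 → (9,10); next start ≥ 10 → (12,13); next start ≥ 13 → (17,21); next start ≥ 21 → (24,25); next start ≥ 25 → (25,28).
Selected: (2,4) (5,7) (9,10) (12,13) (17,21) (24,25) (25,28)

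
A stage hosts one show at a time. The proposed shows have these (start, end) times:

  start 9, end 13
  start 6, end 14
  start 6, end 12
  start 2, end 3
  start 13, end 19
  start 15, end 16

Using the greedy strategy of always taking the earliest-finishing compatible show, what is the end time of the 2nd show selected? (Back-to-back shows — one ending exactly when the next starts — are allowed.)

Sort by end time and greedily take each interval whose start is ≥ the last chosen end.
By end time: (2,3), (6,12), (9,13), (6,14), (15,16), (13,19).
Pick (2,3); next start ≥ 3 → (6,12); next start ≥ 12 → (15,16).
Selected: (2,3) (6,12) (15,16)

12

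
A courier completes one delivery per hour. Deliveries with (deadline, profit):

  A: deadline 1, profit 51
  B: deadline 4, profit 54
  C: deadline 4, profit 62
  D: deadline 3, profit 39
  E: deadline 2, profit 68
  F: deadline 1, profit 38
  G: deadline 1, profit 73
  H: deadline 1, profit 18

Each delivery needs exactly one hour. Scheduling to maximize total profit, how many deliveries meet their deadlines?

4

By profit: G(d1,73), E(d2,68), C(d4,62), B(d4,54), A(d1,51), D(d3,39), F(d1,38), H(d1,18)
G→slot 1; E→slot 2; C→slot 4; B→slot 3; A skipped; D skipped; F skipped; H skipped.
4 of 8 scheduled.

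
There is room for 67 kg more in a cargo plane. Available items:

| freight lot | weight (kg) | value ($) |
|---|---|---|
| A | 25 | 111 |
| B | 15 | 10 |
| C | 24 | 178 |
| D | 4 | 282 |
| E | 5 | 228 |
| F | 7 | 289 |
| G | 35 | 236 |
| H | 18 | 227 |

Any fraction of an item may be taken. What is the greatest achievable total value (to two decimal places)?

Greedy by value/weight ratio, highest first.
Order: D (282/4=70.50) > E (228/5=45.60) > F (289/7=41.29) > H (227/18=12.61) > C (178/24=7.42) > G (236/35=6.74) > A (111/25=4.44) > B (10/15=0.67)
Fill: take D (4 @ 282) → take E (5 @ 228) → take F (7 @ 289) → take H (18 @ 227) → take C (24 @ 178) → take 9/35 of G → 60.69; 67/67 used.
Total value = 1264.69

1264.69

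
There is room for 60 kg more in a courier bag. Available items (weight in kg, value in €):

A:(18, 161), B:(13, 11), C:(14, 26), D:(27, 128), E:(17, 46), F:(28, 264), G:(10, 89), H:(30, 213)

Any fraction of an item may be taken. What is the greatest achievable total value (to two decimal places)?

Sort by value per unit weight and fill in that order.
Ratios (sorted): F 9.43, A 8.94, G 8.90, H 7.10, D 4.74, E 2.71, C 1.86, B 0.85
take F (28 @ 264); take A (18 @ 161); take G (10 @ 89); take 4/30 of H → 28.40. Capacity used 60/60.
Total value = 542.40

542.40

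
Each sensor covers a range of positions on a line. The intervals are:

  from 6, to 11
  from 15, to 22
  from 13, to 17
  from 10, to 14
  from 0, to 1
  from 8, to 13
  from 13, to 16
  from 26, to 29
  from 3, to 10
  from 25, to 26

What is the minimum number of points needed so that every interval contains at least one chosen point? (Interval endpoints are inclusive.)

Sorted: [0,1] [3,10] [6,11] [8,13] [10,14] [13,16] [13,17] [15,22] [25,26] [26,29]
{[0,1]} hit by 1; {[3,10],[6,11],[8,13],[10,14]} hit by 10; {[13,16],[13,17],[15,22]} hit by 16; {[25,26],[26,29]} hit by 26.
Points: 1, 10, 16, 26 (4 total).

4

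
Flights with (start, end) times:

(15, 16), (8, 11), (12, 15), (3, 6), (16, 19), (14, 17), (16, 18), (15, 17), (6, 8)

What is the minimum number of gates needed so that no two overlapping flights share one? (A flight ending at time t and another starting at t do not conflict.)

starts: [3, 6, 8, 12, 14, 15, 15, 16, 16]
ends:   [6, 8, 11, 15, 16, 17, 17, 18, 19]
s3→1 e6→0 s6→1 e8→0 s8→1 e11→0 s12→1 s14→2 e15→1 s15→2 s15→3 e16→2 s16→3 s16→4  — peak 4.

4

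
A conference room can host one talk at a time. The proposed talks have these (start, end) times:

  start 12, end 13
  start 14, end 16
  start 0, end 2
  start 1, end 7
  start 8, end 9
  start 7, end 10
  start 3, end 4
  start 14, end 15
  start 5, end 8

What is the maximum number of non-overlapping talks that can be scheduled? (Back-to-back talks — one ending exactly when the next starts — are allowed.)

6

Greedy by earliest finish: after sorting by end time, pick each interval compatible with the last pick.
Sorted by end: (0,2)  (3,4)  (1,7)  (5,8)  (8,9)  (7,10)  (12,13)  (14,15)  (14,16)
take (0,2); take (3,4); take (5,8); take (8,9); take (12,13); take (14,15); skip (14,16).
Selected 6 talks.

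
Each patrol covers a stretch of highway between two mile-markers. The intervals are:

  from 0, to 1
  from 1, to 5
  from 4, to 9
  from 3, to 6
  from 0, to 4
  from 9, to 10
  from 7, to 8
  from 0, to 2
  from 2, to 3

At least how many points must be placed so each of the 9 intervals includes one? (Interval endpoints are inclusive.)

4

By right end: [0,1]  [0,2]  [2,3]  [0,4]  [1,5]  [3,6]  [7,8]  [4,9]  [9,10]
[0,1] uncovered → point at 1; [2,3] uncovered → point at 3; [7,8] uncovered → point at 8; [9,10] uncovered → point at 10.
Points: 1, 3, 8, 10 (4 total).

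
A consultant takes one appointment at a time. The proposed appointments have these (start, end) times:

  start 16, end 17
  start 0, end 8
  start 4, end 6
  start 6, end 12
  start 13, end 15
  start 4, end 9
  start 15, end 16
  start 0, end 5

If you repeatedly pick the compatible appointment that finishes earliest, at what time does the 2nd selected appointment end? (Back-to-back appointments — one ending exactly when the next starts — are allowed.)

Sorted by end: (0,5)  (4,6)  (0,8)  (4,9)  (6,12)  (13,15)  (15,16)  (16,17)
take (0,5); skip (0,8); skip (4,9); take (6,12); take (13,15); take (15,16); take (16,17).
Selected: (0,5) (6,12) (13,15) (15,16) (16,17)

12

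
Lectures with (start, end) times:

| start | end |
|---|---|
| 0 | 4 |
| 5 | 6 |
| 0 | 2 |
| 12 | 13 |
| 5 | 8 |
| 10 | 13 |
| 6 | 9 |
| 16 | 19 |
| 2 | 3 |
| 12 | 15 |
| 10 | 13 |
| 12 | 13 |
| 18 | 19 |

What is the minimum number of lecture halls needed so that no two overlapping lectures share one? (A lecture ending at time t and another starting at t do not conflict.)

5

The answer is the maximum number of intervals overlapping at any instant.
Events (time:±→running): 0:+→1 0:+→2 2:-→1 2:+→2 3:-→1 4:-→0 5:+→1 5:+→2 6:-→1 6:+→2 8:-→1 9:-→0 10:+→1 10:+→2 12:+→3 12:+→4 12:+→5 … peak 5.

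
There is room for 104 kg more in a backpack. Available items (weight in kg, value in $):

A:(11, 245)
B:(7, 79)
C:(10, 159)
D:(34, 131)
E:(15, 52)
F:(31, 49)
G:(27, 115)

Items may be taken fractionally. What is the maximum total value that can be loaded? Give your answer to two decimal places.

Sort by value per unit weight and fill in that order.
Order: A (245/11=22.27) > C (159/10=15.90) > B (79/7=11.29) > G (115/27=4.26) > D (131/34=3.85) > E (52/15=3.47) > F (49/31=1.58)
Fill: take A (11 @ 245) → take C (10 @ 159) → take B (7 @ 79) → take G (27 @ 115) → take D (34 @ 131) → take E (15 @ 52); 104/104 used.
Total value = 781.00

781.00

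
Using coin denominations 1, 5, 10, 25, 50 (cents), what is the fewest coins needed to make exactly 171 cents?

6

171 = 3×50 + 2×10 + 1×1
Total coins = 3 + 2 + 1 = 6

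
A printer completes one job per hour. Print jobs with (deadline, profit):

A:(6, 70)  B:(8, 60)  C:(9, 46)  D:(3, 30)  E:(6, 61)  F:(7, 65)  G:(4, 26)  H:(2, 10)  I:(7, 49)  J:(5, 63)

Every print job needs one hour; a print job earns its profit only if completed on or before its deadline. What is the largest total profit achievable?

470

Profit order: A=70 F=65 J=63 E=61 B=60 I=49 C=46 D=30 G=26 H=10
Assign: A→slot 6, F→slot 7, J→slot 5, E→slot 4, B→slot 8, I→slot 3, C→slot 9, D→slot 2, G→slot 1, H skipped.
Slots: [1:G] [2:D] [3:I] [4:E] [5:J] [6:A] [7:F] [8:B] [9:C]
Profit = 26 + 30 + 49 + 61 + 63 + 70 + 65 + 60 + 46 = 470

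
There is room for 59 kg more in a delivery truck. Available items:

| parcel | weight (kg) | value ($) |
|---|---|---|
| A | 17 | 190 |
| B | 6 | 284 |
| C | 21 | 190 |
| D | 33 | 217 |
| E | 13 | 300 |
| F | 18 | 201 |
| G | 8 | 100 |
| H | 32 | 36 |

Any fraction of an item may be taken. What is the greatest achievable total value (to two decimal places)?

1041.50

Ratios (sorted): B 47.33, E 23.08, G 12.50, A 11.18, F 11.17, C 9.05, D 6.58, H 1.12
take B (6 @ 284); take E (13 @ 300); take G (8 @ 100); take A (17 @ 190); take 15/18 of F → 167.50. Capacity used 59/59.
Total value = 1041.50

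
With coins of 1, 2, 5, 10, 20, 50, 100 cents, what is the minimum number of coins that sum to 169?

6

169 = 1×100 + 1×50 + 1×10 + 1×5 + 2×2
Total coins = 1 + 1 + 1 + 1 + 2 = 6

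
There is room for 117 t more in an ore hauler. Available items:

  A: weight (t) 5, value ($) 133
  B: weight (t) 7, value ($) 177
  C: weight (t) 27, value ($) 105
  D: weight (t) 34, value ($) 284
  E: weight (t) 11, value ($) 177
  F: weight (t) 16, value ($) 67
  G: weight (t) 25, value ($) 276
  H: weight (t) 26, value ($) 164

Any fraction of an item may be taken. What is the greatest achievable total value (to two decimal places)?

1248.69

Greedy by value/weight ratio, highest first.
Order: A (133/5=26.60) > B (177/7=25.29) > E (177/11=16.09) > G (276/25=11.04) > D (284/34=8.35) > H (164/26=6.31) > F (67/16=4.19) > C (105/27=3.89)
Fill: take A (5 @ 133) → take B (7 @ 177) → take E (11 @ 177) → take G (25 @ 276) → take D (34 @ 284) → take H (26 @ 164) → take 9/16 of F → 37.69; 117/117 used.
Total value = 1248.69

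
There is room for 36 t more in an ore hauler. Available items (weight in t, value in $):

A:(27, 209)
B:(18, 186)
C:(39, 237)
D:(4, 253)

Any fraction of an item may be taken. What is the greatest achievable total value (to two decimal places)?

Sort by value per unit weight and fill in that order.
Order: D (253/4=63.25) > B (186/18=10.33) > A (209/27=7.74) > C (237/39=6.08)
Fill: take D (4 @ 253) → take B (18 @ 186) → take 14/27 of A → 108.37; 36/36 used.
Total value = 547.37

547.37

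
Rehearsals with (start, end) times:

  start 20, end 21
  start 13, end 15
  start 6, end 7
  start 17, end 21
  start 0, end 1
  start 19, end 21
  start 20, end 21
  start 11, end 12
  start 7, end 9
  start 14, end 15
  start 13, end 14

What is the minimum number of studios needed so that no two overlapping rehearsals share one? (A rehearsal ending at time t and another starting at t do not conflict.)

The answer is the maximum number of intervals overlapping at any instant.
starts: [0, 6, 7, 11, 13, 13, 14, 17, 19, 20, 20]
ends:   [1, 7, 9, 12, 14, 15, 15, 21, 21, 21, 21]
s0→1 e1→0 s6→1 e7→0 s7→1 e9→0 s11→1 e12→0 s13→1 s13→2 e14→1 s14→2 e15→1 e15→0 s17→1 s19→2 s20→3 s20→4  — peak 4.

4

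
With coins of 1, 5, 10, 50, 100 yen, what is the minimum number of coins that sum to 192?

Use the largest denomination that fits, subtract, and repeat.
192 − 1×100→92 − 1×50→42 − 4×10→2 − 2×1→0
Total coins = 1 + 1 + 4 + 2 = 8

8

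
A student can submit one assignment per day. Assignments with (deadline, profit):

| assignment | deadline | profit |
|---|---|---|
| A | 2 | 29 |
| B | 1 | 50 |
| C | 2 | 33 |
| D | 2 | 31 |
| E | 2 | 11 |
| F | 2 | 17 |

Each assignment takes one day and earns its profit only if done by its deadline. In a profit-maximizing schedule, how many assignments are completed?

2

Take jobs in profit order; each goes to the latest open slot no later than its deadline.
Profit order: B=50 C=33 D=31 A=29 F=17 E=11
Assign: B→slot 1, C→slot 2, D skipped, A skipped, F skipped, E skipped.
Slots: [1:B] [2:C]
2 of 6 scheduled.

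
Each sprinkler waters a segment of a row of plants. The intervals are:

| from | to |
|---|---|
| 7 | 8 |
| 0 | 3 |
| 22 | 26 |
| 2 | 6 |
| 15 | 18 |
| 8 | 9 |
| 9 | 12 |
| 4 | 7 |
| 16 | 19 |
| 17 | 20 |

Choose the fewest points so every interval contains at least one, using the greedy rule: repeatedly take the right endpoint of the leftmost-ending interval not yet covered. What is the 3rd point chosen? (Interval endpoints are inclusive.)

9

By right end: [0,3]  [2,6]  [4,7]  [7,8]  [8,9]  [9,12]  [15,18]  [16,19]  [17,20]  [22,26]
[0,3] uncovered → point at 3; [4,7] uncovered → point at 7; [8,9] uncovered → point at 9; [15,18] uncovered → point at 18; [22,26] uncovered → point at 26.
Points: 3, 7, 9, 18, 26 (5 total).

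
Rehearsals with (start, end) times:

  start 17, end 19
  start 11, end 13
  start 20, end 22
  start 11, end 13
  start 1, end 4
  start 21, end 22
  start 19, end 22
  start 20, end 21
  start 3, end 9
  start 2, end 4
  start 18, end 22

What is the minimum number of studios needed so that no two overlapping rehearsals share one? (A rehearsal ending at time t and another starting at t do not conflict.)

4

Count concurrent intervals with a sweep; the peak is the room count.
starts: [1, 2, 3, 11, 11, 17, 18, 19, 20, 20, 21]
ends:   [4, 4, 9, 13, 13, 19, 21, 22, 22, 22, 22]
s1→1 s2→2 s3→3 e4→2 e4→1 e9→0 s11→1 s11→2 e13→1 e13→0 s17→1 s18→2 e19→1 s19→2 s20→3 s20→4  — peak 4.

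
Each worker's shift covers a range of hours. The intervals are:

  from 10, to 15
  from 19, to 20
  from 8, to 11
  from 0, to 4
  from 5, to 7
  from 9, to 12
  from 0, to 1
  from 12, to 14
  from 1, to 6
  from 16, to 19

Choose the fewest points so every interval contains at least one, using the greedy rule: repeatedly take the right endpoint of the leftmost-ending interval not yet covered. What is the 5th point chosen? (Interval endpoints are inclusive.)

Sort by right endpoint; whenever an interval is uncovered, place a point at its right end.
Sorted: [0,1] [0,4] [1,6] [5,7] [8,11] [9,12] [12,14] [10,15] [16,19] [19,20]
{[0,1],[0,4],[1,6]} hit by 1; {[5,7]} hit by 7; {[8,11],[9,12]} hit by 11; {[12,14],[10,15]} hit by 14; {[16,19],[19,20]} hit by 19.
Points: 1, 7, 11, 14, 19 (5 total).

19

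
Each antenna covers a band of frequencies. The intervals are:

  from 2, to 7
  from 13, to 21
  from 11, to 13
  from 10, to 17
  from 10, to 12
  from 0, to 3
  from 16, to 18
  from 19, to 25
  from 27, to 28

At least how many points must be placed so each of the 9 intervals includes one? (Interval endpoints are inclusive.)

Sort by right endpoint; whenever an interval is uncovered, place a point at its right end.
By right end: [0,3]  [2,7]  [10,12]  [11,13]  [10,17]  [16,18]  [13,21]  [19,25]  [27,28]
[0,3] uncovered → point at 3; [10,12] uncovered → point at 12; [16,18] uncovered → point at 18; [19,25] uncovered → point at 25; [27,28] uncovered → point at 28.
Points: 3, 12, 18, 25, 28 (5 total).

5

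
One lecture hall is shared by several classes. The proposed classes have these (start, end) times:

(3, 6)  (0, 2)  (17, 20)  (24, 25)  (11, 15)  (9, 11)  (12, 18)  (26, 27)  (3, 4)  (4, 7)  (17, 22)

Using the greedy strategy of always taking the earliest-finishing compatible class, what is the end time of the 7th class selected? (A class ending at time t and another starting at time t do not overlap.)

By end time: (0,2), (3,4), (3,6), (4,7), (9,11), (11,15), (12,18), (17,20), (17,22), (24,25), (26,27).
Pick (0,2); next start ≥ 2 → (3,4); next start ≥ 4 → (4,7); next start ≥ 7 → (9,11); next start ≥ 11 → (11,15); next start ≥ 15 → (17,20); next start ≥ 20 → (24,25); next start ≥ 25 → (26,27).
Selected: (0,2) (3,4) (4,7) (9,11) (11,15) (17,20) (24,25) (26,27)

25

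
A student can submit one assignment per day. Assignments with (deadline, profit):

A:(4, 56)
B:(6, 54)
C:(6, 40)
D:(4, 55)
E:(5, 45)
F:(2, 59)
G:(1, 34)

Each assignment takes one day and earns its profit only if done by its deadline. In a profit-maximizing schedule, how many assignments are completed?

6

By profit: F(d2,59), A(d4,56), D(d4,55), B(d6,54), E(d5,45), C(d6,40), G(d1,34)
F→slot 2; A→slot 4; D→slot 3; B→slot 6; E→slot 5; C→slot 1; G skipped.
6 of 7 scheduled.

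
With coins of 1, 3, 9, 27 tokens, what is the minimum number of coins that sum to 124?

Greedy: take as many of the largest coin as possible, then repeat with the remainder.
124 = 4×27 + 1×9 + 2×3 + 1×1
Total coins = 4 + 1 + 2 + 1 = 8

8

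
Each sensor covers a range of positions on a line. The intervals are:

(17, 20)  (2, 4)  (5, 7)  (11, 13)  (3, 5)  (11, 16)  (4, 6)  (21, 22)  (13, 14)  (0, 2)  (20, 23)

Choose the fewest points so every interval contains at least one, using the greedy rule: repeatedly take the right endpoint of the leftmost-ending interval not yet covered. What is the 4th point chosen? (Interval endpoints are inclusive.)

Sorted: [0,2] [2,4] [3,5] [4,6] [5,7] [11,13] [13,14] [11,16] [17,20] [21,22] [20,23]
{[0,2],[2,4]} hit by 2; {[3,5],[4,6],[5,7]} hit by 5; {[11,13],[13,14],[11,16]} hit by 13; {[17,20]} hit by 20; {[21,22],[20,23]} hit by 22.
Points: 2, 5, 13, 20, 22 (5 total).

20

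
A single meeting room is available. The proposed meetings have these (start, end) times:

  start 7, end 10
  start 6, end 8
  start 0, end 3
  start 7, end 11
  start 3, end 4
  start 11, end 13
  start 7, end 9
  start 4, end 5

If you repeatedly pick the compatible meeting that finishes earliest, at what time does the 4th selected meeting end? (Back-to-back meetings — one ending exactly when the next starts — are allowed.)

8

Sort by end time and greedily take each interval whose start is ≥ the last chosen end.
By end time: (0,3), (3,4), (4,5), (6,8), (7,9), (7,10), (7,11), (11,13).
Pick (0,3); next start ≥ 3 → (3,4); next start ≥ 4 → (4,5); next start ≥ 5 → (6,8); next start ≥ 8 → (11,13).
Selected: (0,3) (3,4) (4,5) (6,8) (11,13)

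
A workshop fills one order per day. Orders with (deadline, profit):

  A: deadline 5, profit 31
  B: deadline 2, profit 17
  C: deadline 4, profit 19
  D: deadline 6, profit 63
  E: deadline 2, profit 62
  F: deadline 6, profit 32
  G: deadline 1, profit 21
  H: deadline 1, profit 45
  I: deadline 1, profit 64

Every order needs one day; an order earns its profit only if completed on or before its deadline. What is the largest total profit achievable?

Profit order: I=64 D=63 E=62 H=45 F=32 A=31 G=21 C=19 B=17
Assign: I→slot 1, D→slot 6, E→slot 2, H skipped, F→slot 5, A→slot 4, G skipped, C→slot 3, B skipped.
Slots: [1:I] [2:E] [3:C] [4:A] [5:F] [6:D]
Profit = 64 + 62 + 19 + 31 + 32 + 63 = 271

271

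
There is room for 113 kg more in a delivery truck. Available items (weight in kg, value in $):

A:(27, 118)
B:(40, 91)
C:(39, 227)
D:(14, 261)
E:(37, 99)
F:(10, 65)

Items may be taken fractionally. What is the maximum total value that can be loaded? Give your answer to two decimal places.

732.54

Greedy by value/weight ratio, highest first.
Ratios (sorted): D 18.64, F 6.50, C 5.82, A 4.37, E 2.68, B 2.27
take D (14 @ 261); take F (10 @ 65); take C (39 @ 227); take A (27 @ 118); take 23/37 of E → 61.54. Capacity used 113/113.
Total value = 732.54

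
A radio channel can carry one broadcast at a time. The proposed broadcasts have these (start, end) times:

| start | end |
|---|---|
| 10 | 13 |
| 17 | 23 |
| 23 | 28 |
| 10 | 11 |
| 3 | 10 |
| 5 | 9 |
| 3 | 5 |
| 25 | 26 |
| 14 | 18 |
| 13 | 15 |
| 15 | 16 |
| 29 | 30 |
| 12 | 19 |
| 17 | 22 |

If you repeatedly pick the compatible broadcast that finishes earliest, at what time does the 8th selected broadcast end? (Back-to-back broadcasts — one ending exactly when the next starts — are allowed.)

30

Greedy by earliest finish: after sorting by end time, pick each interval compatible with the last pick.
Sorted by end: (3,5)  (5,9)  (3,10)  (10,11)  (10,13)  (13,15)  (15,16)  (14,18)  (12,19)  (17,22)  (17,23)  (25,26)  (23,28)  (29,30)
take (3,5); take (5,9); skip (3,10); take (10,11); skip (10,13); take (13,15); take (15,16); take (17,22); skip (17,23); take (25,26); skip (23,28); take (29,30).
Selected: (3,5) (5,9) (10,11) (13,15) (15,16) (17,22) (25,26) (29,30)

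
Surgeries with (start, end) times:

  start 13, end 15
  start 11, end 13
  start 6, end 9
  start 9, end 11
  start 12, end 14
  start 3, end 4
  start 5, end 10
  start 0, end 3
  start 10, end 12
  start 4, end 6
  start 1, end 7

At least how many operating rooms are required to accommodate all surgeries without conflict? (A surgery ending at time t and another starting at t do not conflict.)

3

Count concurrent intervals with a sweep; the peak is the room count.
Events (time:±→running): 0:+→1 1:+→2 3:-→1 3:+→2 4:-→1 4:+→2 5:+→3 … peak 3.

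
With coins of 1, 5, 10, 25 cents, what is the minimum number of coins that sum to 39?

6

Use the largest denomination that fits, subtract, and repeat.
39 − 1×25→14 − 1×10→4 − 4×1→0
Total coins = 1 + 1 + 4 = 6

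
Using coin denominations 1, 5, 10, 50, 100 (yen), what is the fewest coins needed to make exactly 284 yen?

10

284 = 2×100 + 1×50 + 3×10 + 4×1
Total coins = 2 + 1 + 3 + 4 = 10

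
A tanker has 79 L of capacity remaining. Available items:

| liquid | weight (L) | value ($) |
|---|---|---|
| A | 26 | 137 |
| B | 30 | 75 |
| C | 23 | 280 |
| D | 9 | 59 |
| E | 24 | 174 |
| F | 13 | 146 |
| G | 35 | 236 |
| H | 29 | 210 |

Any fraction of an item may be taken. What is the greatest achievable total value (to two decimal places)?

737.59

Order: C (280/23=12.17) > F (146/13=11.23) > E (174/24=7.25) > H (210/29=7.24) > G (236/35=6.74) > D (59/9=6.56) > A (137/26=5.27) > B (75/30=2.50)
Fill: take C (23 @ 280) → take F (13 @ 146) → take E (24 @ 174) → take 19/29 of H → 137.59; 79/79 used.
Total value = 737.59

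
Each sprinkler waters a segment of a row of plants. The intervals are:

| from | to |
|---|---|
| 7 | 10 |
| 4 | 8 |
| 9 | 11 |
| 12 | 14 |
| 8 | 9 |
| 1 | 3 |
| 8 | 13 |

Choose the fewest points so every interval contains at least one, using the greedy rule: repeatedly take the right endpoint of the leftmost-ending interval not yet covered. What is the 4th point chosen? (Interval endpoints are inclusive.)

By right end: [1,3]  [4,8]  [8,9]  [7,10]  [9,11]  [8,13]  [12,14]
[1,3] uncovered → point at 3; [4,8] uncovered → point at 8; [9,11] uncovered → point at 11; [12,14] uncovered → point at 14.
Points: 3, 8, 11, 14 (4 total).

14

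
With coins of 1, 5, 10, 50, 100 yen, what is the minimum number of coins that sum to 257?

257 − 2×100→57 − 1×50→7 − 1×5→2 − 2×1→0
Total coins = 2 + 1 + 1 + 2 = 6

6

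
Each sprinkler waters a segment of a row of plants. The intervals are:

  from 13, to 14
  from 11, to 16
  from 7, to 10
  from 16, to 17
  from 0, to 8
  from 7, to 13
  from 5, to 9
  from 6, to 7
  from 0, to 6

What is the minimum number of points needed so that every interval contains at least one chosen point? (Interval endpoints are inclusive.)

4

Process intervals by earliest right end; each time one isn't hit yet, stab at its right endpoint.
By right end: [0,6]  [6,7]  [0,8]  [5,9]  [7,10]  [7,13]  [13,14]  [11,16]  [16,17]
[0,6] uncovered → point at 6; [7,10] uncovered → point at 10; [13,14] uncovered → point at 14; [16,17] uncovered → point at 17.
Points: 6, 10, 14, 17 (4 total).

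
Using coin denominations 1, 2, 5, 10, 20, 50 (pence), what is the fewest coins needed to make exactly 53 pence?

3

Use the largest denomination that fits, subtract, and repeat.
53 = 1×50 + 1×2 + 1×1
Total coins = 1 + 1 + 1 = 3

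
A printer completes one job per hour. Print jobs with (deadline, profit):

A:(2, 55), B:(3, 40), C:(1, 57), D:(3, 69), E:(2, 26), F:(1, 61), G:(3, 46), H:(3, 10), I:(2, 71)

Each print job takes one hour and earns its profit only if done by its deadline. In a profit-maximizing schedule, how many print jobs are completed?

3

Sort by profit descending; place each in the latest free slot ≤ its deadline.
Profit order: I=71 D=69 F=61 C=57 A=55 G=46 B=40 E=26 H=10
Assign: I→slot 2, D→slot 3, F→slot 1, C skipped, A skipped, G skipped, B skipped, E skipped, H skipped.
Slots: [1:F] [2:I] [3:D]
3 of 9 scheduled.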